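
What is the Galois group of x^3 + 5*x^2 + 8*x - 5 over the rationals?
Gal(K/Q) = S_3 (symmetric group of order 6)

Compute the discriminant of x^3 + (5)*x^2 + (8)*x + (-5): Δ = -2223. Since Δ is not a rational square, the Galois group is not contained in A_3; it must be the full S_3 (irreducibility of the cubic rules out anything smaller).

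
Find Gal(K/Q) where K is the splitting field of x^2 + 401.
Gal(K/Q) = Z/2Z (cyclic of order 2)

x^2 + 401 is irreducible over Q since -401 is not a rational square. The splitting field Q(sqrt(-401)) has degree 2 over Q, and its unique nontrivial automorphism is sqrt(-401) ↦ -sqrt(-401). Hence Gal(Q(sqrt(-401))/Q) = Z/2Z.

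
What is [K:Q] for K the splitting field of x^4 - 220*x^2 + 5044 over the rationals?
[K:Q] = 4

f factors as (x^2 - 194)(x^2 - 26); the splitting field is K = Q(sqrt(194), sqrt(26)). Since 194, 26, and 5044 are all non-squares in Q, the three subfields Q(sqrt(194)), Q(sqrt(26)), Q(sqrt(5044)) are distinct degree-2 extensions, so [K:Q] = 4 (Klein four Galois group).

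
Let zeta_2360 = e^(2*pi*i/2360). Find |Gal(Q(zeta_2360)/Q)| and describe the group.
|Gal(Q(zeta_2360)/Q)| = phi(2360) = 928; group ≅ (Z/2360Z)^* ≅ Z/2Z × Z/2Z × Z/4Z × Z/58Z

The n-th cyclotomic polynomial Φ_2360(x) is the minimal polynomial of zeta_2360 over Q and has degree phi(2360) = 928. So Q(zeta_2360) is a degree-928 Galois extension with Galois group (Z/2360Z)^*. By CRT, (Z/2360Z)^* ≅ (Z/8Z)^* × (Z/5Z)^* × (Z/59Z)^*. Each prime-power unit group is (Z/8Z)^* ≅ Z/2Z × Z/2Z; (Z/5Z)^* ≅ Z/4Z; (Z/59Z)^* ≅ Z/58Z. Hence Gal(Q(zeta_2360)/Q) ≅ Z/2Z × Z/2Z × Z/4Z × Z/58Z.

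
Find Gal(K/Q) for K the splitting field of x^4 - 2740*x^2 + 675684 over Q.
Gal(K/Q) = Z/2Z (cyclic of order 2)

f factors as (x^2 - 274)(x^2 - 2466), so the splitting field is K = Q(sqrt(274), sqrt(2466)). The squarefree part of 274 is 274 and the squarefree part of 2466 is also 274, so sqrt(274) and sqrt(2466) are both rational multiples of sqrt(274). Hence Q(sqrt(274)) = Q(sqrt(2466)) = Q(sqrt(274)), and the splitting field collapses to a single degree-2 extension with Galois group Z/2Z.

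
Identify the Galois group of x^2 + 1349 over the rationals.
Gal(K/Q) = Z/2Z (cyclic of order 2)

x^2 + 1349 is irreducible over Q since -1349 is not a rational square. The splitting field Q(sqrt(-1349)) has degree 2 over Q, and its unique nontrivial automorphism is sqrt(-1349) ↦ -sqrt(-1349). Hence Gal(Q(sqrt(-1349))/Q) = Z/2Z.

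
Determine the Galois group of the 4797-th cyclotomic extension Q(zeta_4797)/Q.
|Gal(Q(zeta_4797)/Q)| = phi(4797) = 2880; group ≅ (Z/4797Z)^* ≅ Z/6Z × Z/12Z × Z/40Z

The n-th cyclotomic polynomial Φ_4797(x) is the minimal polynomial of zeta_4797 over Q and has degree phi(4797) = 2880. So Q(zeta_4797) is a degree-2880 Galois extension with Galois group (Z/4797Z)^*. By CRT, (Z/4797Z)^* ≅ (Z/9Z)^* × (Z/13Z)^* × (Z/41Z)^*. Each prime-power unit group is (Z/9Z)^* ≅ Z/6Z; (Z/13Z)^* ≅ Z/12Z; (Z/41Z)^* ≅ Z/40Z. Hence Gal(Q(zeta_4797)/Q) ≅ Z/6Z × Z/12Z × Z/40Z.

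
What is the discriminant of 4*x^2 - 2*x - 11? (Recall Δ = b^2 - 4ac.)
Δ = 180

For a quadratic a x^2 + b x + c the discriminant is Δ = b^2 - 4ac = (-2)^2 - 4*(4)*(-11) = 4 - (-176) = 180.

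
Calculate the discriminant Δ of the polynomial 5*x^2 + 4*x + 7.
Δ = -124

For a quadratic a x^2 + b x + c the discriminant is Δ = b^2 - 4ac = (4)^2 - 4*(5)*(7) = 16 - (140) = -124.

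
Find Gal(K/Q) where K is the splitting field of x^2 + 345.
Gal(K/Q) = Z/2Z (cyclic of order 2)

x^2 + 345 is irreducible over Q since -345 is not a rational square. The splitting field Q(sqrt(-345)) has degree 2 over Q, and its unique nontrivial automorphism is sqrt(-345) ↦ -sqrt(-345). Hence Gal(Q(sqrt(-345))/Q) = Z/2Z.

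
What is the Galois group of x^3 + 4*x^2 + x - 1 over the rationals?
Gal(K/Q) = A_3 (cyclic of order 3)

Compute the discriminant of x^3 + (4)*x^2 + (1)*x + (-1): Δ = 169. Since Δ is a perfect square (Δ = 13^2), the Galois group is contained in A_3. Irreducibility forces the group to be transitive on three roots, so Gal = A_3.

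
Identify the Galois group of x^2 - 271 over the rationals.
Gal(K/Q) = Z/2Z (cyclic of order 2)

x^2 - 271 is irreducible over Q since 271 is not a rational square. The splitting field Q(sqrt(271)) has degree 2 over Q, and its unique nontrivial automorphism is sqrt(271) ↦ -sqrt(271). Hence Gal(Q(sqrt(271))/Q) = Z/2Z.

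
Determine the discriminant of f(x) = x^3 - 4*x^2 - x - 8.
Δ = -4332

For x^3 + a x^2 + b x + c the discriminant is Δ = 18 a b c - 4 a^3 c + a^2 b^2 - 4 b^3 - 27 c^2.
Plug a = -4, b = -1, c = -8:
  18*(-4)*(-1)*(-8) - 4*(-4)^3*(-8) + (-4)^2*(-1)^2 - 4*(-1)^3 - 27*(-8)^2
  = -576 + (-2048) + 16 + (4) + (-1728)
  = -4332.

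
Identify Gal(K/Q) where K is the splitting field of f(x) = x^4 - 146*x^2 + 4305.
Gal(K/Q) = V_4 (Klein four-group, Z/2Z × Z/2Z)

f factors as (x^2 - 105)(x^2 - 41), so the splitting field is K = Q(sqrt(105), sqrt(41)). The elements 105, 41, 4305 are all non-squares in Q, so sqrt(105) and sqrt(41) generate independent quadratic extensions. Thus [K:Q] = 4 and Gal(K/Q) is generated by the two order-2 automorphisms sqrt(105) ↦ -sqrt(105) and sqrt(41) ↦ -sqrt(41), giving V_4.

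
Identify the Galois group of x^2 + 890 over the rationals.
Gal(K/Q) = Z/2Z (cyclic of order 2)

x^2 + 890 is irreducible over Q since -890 is not a rational square. The splitting field Q(sqrt(-890)) has degree 2 over Q, and its unique nontrivial automorphism is sqrt(-890) ↦ -sqrt(-890). Hence Gal(Q(sqrt(-890))/Q) = Z/2Z.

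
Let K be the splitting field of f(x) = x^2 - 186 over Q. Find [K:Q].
[K:Q] = 2

The polynomial x^2 - 186 is irreducible over Q since 186 is not a perfect square. Its splitting field is Q(sqrt(186)), which has degree 2 over Q.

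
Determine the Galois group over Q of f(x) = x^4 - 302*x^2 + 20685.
Gal(K/Q) = V_4 (Klein four-group, Z/2Z × Z/2Z)

f factors as (x^2 - 105)(x^2 - 197), so the splitting field is K = Q(sqrt(105), sqrt(197)). The elements 105, 197, 20685 are all non-squares in Q, so sqrt(105) and sqrt(197) generate independent quadratic extensions. Thus [K:Q] = 4 and Gal(K/Q) is generated by the two order-2 automorphisms sqrt(105) ↦ -sqrt(105) and sqrt(197) ↦ -sqrt(197), giving V_4.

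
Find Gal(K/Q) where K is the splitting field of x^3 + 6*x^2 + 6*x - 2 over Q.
Gal(K/Q) = S_3 (symmetric group of order 6)

Compute the discriminant of x^3 + (6)*x^2 + (6)*x + (-2): Δ = 756. Since Δ is not a rational square, the Galois group is not contained in A_3; it must be the full S_3 (irreducibility of the cubic rules out anything smaller).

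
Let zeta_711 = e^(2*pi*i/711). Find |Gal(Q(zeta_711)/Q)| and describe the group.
|Gal(Q(zeta_711)/Q)| = phi(711) = 468; group ≅ (Z/711Z)^* ≅ Z/6Z × Z/78Z

The n-th cyclotomic polynomial Φ_711(x) is the minimal polynomial of zeta_711 over Q and has degree phi(711) = 468. So Q(zeta_711) is a degree-468 Galois extension with Galois group (Z/711Z)^*. By CRT, (Z/711Z)^* ≅ (Z/9Z)^* × (Z/79Z)^*. Each prime-power unit group is (Z/9Z)^* ≅ Z/6Z; (Z/79Z)^* ≅ Z/78Z. Hence Gal(Q(zeta_711)/Q) ≅ Z/6Z × Z/78Z.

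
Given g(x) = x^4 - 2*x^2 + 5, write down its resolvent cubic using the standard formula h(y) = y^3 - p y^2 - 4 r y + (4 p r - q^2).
h(y) = y^3 + 2*y^2 - 20*y - 40

Identify coefficients: p = -2, q = 0, r = 5.
Plug into h(y) = y^3 - p y^2 - 4 r y + (4 p r - q^2):
  h(y) = y^3 - (-2) y^2 - 4*(5) y + (4*(-2)*(5) - (0)^2)
       = y^3 + (2) y^2 + (-20) y + (-40).
Simplifying: h(y) = y^3 + 2*y^2 - 20*y - 40.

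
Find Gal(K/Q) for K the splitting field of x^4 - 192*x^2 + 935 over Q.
Gal(K/Q) = V_4 (Klein four-group, Z/2Z × Z/2Z)

f factors as (x^2 - 5)(x^2 - 187), so the splitting field is K = Q(sqrt(5), sqrt(187)). The elements 5, 187, 935 are all non-squares in Q, so sqrt(5) and sqrt(187) generate independent quadratic extensions. Thus [K:Q] = 4 and Gal(K/Q) is generated by the two order-2 automorphisms sqrt(5) ↦ -sqrt(5) and sqrt(187) ↦ -sqrt(187), giving V_4.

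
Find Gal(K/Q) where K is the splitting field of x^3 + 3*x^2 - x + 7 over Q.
Gal(K/Q) = S_3 (symmetric group of order 6)

Compute the discriminant of x^3 + (3)*x^2 + (-1)*x + (7): Δ = -2444. Since Δ is not a rational square, the Galois group is not contained in A_3; it must be the full S_3 (irreducibility of the cubic rules out anything smaller).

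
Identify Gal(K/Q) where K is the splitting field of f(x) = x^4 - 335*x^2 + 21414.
Gal(K/Q) = V_4 (Klein four-group, Z/2Z × Z/2Z)

f factors as (x^2 - 249)(x^2 - 86), so the splitting field is K = Q(sqrt(249), sqrt(86)). The elements 249, 86, 21414 are all non-squares in Q, so sqrt(249) and sqrt(86) generate independent quadratic extensions. Thus [K:Q] = 4 and Gal(K/Q) is generated by the two order-2 automorphisms sqrt(249) ↦ -sqrt(249) and sqrt(86) ↦ -sqrt(86), giving V_4.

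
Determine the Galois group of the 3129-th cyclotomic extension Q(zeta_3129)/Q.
|Gal(Q(zeta_3129)/Q)| = phi(3129) = 1776; group ≅ (Z/3129Z)^* ≅ Z/2Z × Z/6Z × Z/148Z

The n-th cyclotomic polynomial Φ_3129(x) is the minimal polynomial of zeta_3129 over Q and has degree phi(3129) = 1776. So Q(zeta_3129) is a degree-1776 Galois extension with Galois group (Z/3129Z)^*. By CRT, (Z/3129Z)^* ≅ (Z/3Z)^* × (Z/7Z)^* × (Z/149Z)^*. Each prime-power unit group is (Z/3Z)^* ≅ Z/2Z; (Z/7Z)^* ≅ Z/6Z; (Z/149Z)^* ≅ Z/148Z. Hence Gal(Q(zeta_3129)/Q) ≅ Z/2Z × Z/6Z × Z/148Z.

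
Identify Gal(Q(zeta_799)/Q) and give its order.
|Gal(Q(zeta_799)/Q)| = phi(799) = 736; group ≅ (Z/799Z)^* ≅ Z/16Z × Z/46Z

The n-th cyclotomic polynomial Φ_799(x) is the minimal polynomial of zeta_799 over Q and has degree phi(799) = 736. So Q(zeta_799) is a degree-736 Galois extension with Galois group (Z/799Z)^*. By CRT, (Z/799Z)^* ≅ (Z/17Z)^* × (Z/47Z)^*. Each prime-power unit group is (Z/17Z)^* ≅ Z/16Z; (Z/47Z)^* ≅ Z/46Z. Hence Gal(Q(zeta_799)/Q) ≅ Z/16Z × Z/46Z.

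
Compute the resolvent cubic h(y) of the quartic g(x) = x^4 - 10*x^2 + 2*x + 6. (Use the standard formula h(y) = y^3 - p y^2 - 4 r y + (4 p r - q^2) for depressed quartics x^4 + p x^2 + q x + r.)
h(y) = y^3 + 10*y^2 - 24*y - 244

Identify coefficients: p = -10, q = 2, r = 6.
Plug into h(y) = y^3 - p y^2 - 4 r y + (4 p r - q^2):
  h(y) = y^3 - (-10) y^2 - 4*(6) y + (4*(-10)*(6) - (2)^2)
       = y^3 + (10) y^2 + (-24) y + (-244).
Simplifying: h(y) = y^3 + 10*y^2 - 24*y - 244.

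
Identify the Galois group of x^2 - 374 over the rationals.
Gal(K/Q) = Z/2Z (cyclic of order 2)

x^2 - 374 is irreducible over Q since 374 is not a rational square. The splitting field Q(sqrt(374)) has degree 2 over Q, and its unique nontrivial automorphism is sqrt(374) ↦ -sqrt(374). Hence Gal(Q(sqrt(374))/Q) = Z/2Z.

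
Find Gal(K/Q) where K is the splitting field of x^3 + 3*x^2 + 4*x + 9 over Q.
Gal(K/Q) = S_3 (symmetric group of order 6)

Compute the discriminant of x^3 + (3)*x^2 + (4)*x + (9): Δ = -1327. Since Δ is not a rational square, the Galois group is not contained in A_3; it must be the full S_3 (irreducibility of the cubic rules out anything smaller).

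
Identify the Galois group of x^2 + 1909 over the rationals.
Gal(K/Q) = Z/2Z (cyclic of order 2)

x^2 + 1909 is irreducible over Q since -1909 is not a rational square. The splitting field Q(sqrt(-1909)) has degree 2 over Q, and its unique nontrivial automorphism is sqrt(-1909) ↦ -sqrt(-1909). Hence Gal(Q(sqrt(-1909))/Q) = Z/2Z.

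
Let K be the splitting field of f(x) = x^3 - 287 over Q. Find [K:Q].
[K:Q] = 6

x^3 - 287 has one real root r = 287^(1/3) and two complex roots r*zeta_3, r*zeta_3^2 where zeta_3 = e^(2*pi*i/3). The splitting field is Q(r, zeta_3). [Q(r):Q] = 3 and [Q(zeta_3):Q] = 2 with gcd = 1, so [Q(r, zeta_3):Q] = 3 * 2 = 6.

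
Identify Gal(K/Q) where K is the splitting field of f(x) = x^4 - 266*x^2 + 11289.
Gal(K/Q) = V_4 (Klein four-group, Z/2Z × Z/2Z)

f factors as (x^2 - 213)(x^2 - 53), so the splitting field is K = Q(sqrt(213), sqrt(53)). The elements 213, 53, 11289 are all non-squares in Q, so sqrt(213) and sqrt(53) generate independent quadratic extensions. Thus [K:Q] = 4 and Gal(K/Q) is generated by the two order-2 automorphisms sqrt(213) ↦ -sqrt(213) and sqrt(53) ↦ -sqrt(53), giving V_4.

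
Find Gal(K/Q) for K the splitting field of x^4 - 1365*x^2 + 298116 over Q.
Gal(K/Q) = Z/2Z (cyclic of order 2)

f factors as (x^2 - 273)(x^2 - 1092), so the splitting field is K = Q(sqrt(273), sqrt(1092)). The squarefree part of 273 is 273 and the squarefree part of 1092 is also 273, so sqrt(273) and sqrt(1092) are both rational multiples of sqrt(273). Hence Q(sqrt(273)) = Q(sqrt(1092)) = Q(sqrt(273)), and the splitting field collapses to a single degree-2 extension with Galois group Z/2Z.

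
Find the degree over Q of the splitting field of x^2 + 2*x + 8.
[K:Q] = 2

The discriminant of x^2 + (2)*x + (8) is b^2 - 4c = 4 - (32) = -28. Since -28 is not a perfect square in Q, the polynomial is irreducible over Q. Its two roots generate a degree-2 extension, so [K:Q] = 2.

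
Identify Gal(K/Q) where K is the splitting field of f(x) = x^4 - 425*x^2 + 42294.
Gal(K/Q) = V_4 (Klein four-group, Z/2Z × Z/2Z)

f factors as (x^2 - 266)(x^2 - 159), so the splitting field is K = Q(sqrt(266), sqrt(159)). The elements 266, 159, 42294 are all non-squares in Q, so sqrt(266) and sqrt(159) generate independent quadratic extensions. Thus [K:Q] = 4 and Gal(K/Q) is generated by the two order-2 automorphisms sqrt(266) ↦ -sqrt(266) and sqrt(159) ↦ -sqrt(159), giving V_4.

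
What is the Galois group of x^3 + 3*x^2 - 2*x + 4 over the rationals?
Gal(K/Q) = S_3 (symmetric group of order 6)

Compute the discriminant of x^3 + (3)*x^2 + (-2)*x + (4): Δ = -1228. Since Δ is not a rational square, the Galois group is not contained in A_3; it must be the full S_3 (irreducibility of the cubic rules out anything smaller).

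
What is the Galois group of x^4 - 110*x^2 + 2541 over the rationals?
Gal(K/Q) = V_4 (Klein four-group, Z/2Z × Z/2Z)

f factors as (x^2 - 77)(x^2 - 33), so the splitting field is K = Q(sqrt(77), sqrt(33)). The elements 77, 33, 2541 are all non-squares in Q, so sqrt(77) and sqrt(33) generate independent quadratic extensions. Thus [K:Q] = 4 and Gal(K/Q) is generated by the two order-2 automorphisms sqrt(77) ↦ -sqrt(77) and sqrt(33) ↦ -sqrt(33), giving V_4.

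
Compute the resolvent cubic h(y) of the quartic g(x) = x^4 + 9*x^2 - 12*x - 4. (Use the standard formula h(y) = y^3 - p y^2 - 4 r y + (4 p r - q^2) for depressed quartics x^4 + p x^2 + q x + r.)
h(y) = y^3 - 9*y^2 + 16*y - 288

Identify coefficients: p = 9, q = -12, r = -4.
Plug into h(y) = y^3 - p y^2 - 4 r y + (4 p r - q^2):
  h(y) = y^3 - (9) y^2 - 4*(-4) y + (4*(9)*(-4) - (-12)^2)
       = y^3 + (-9) y^2 + (16) y + (-288).
Simplifying: h(y) = y^3 - 9*y^2 + 16*y - 288.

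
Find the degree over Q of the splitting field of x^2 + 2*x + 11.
[K:Q] = 2

The discriminant of x^2 + (2)*x + (11) is b^2 - 4c = 4 - (44) = -40. Since -40 is not a perfect square in Q, the polynomial is irreducible over Q. Its two roots generate a degree-2 extension, so [K:Q] = 2.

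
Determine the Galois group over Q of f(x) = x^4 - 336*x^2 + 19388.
Gal(K/Q) = V_4 (Klein four-group, Z/2Z × Z/2Z)

f factors as (x^2 - 262)(x^2 - 74), so the splitting field is K = Q(sqrt(262), sqrt(74)). The elements 262, 74, 19388 are all non-squares in Q, so sqrt(262) and sqrt(74) generate independent quadratic extensions. Thus [K:Q] = 4 and Gal(K/Q) is generated by the two order-2 automorphisms sqrt(262) ↦ -sqrt(262) and sqrt(74) ↦ -sqrt(74), giving V_4.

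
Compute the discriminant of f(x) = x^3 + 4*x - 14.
Δ = -5548

For a depressed cubic x^3 + p x + q the discriminant is Δ = -4 p^3 - 27 q^2 = -4*(4)^3 - 27*(-14)^2 = -256 - 5292 = -5548.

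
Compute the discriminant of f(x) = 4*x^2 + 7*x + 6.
Δ = -47

For a quadratic a x^2 + b x + c the discriminant is Δ = b^2 - 4ac = (7)^2 - 4*(4)*(6) = 49 - (96) = -47.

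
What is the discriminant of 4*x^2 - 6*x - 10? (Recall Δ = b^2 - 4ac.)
Δ = 196

For a quadratic a x^2 + b x + c the discriminant is Δ = b^2 - 4ac = (-6)^2 - 4*(4)*(-10) = 36 - (-160) = 196.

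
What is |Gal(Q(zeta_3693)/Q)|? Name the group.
|Gal(Q(zeta_3693)/Q)| = phi(3693) = 2460; group ≅ (Z/3693Z)^* ≅ Z/2Z × Z/1230Z

The n-th cyclotomic polynomial Φ_3693(x) is the minimal polynomial of zeta_3693 over Q and has degree phi(3693) = 2460. So Q(zeta_3693) is a degree-2460 Galois extension with Galois group (Z/3693Z)^*. By CRT, (Z/3693Z)^* ≅ (Z/3Z)^* × (Z/1231Z)^*. Each prime-power unit group is (Z/3Z)^* ≅ Z/2Z; (Z/1231Z)^* ≅ Z/1230Z. Hence Gal(Q(zeta_3693)/Q) ≅ Z/2Z × Z/1230Z.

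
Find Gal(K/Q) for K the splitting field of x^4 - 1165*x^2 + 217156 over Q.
Gal(K/Q) = Z/2Z (cyclic of order 2)

f factors as (x^2 - 233)(x^2 - 932), so the splitting field is K = Q(sqrt(233), sqrt(932)). The squarefree part of 233 is 233 and the squarefree part of 932 is also 233, so sqrt(233) and sqrt(932) are both rational multiples of sqrt(233). Hence Q(sqrt(233)) = Q(sqrt(932)) = Q(sqrt(233)), and the splitting field collapses to a single degree-2 extension with Galois group Z/2Z.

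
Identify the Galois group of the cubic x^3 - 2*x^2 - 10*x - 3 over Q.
Gal(K/Q) = S_3 (symmetric group of order 6)

Compute the discriminant of x^3 + (-2)*x^2 + (-10)*x + (-3): Δ = 2981. Since Δ is not a rational square, the Galois group is not contained in A_3; it must be the full S_3 (irreducibility of the cubic rules out anything smaller).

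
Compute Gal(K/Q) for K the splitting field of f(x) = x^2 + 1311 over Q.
Gal(K/Q) = Z/2Z (cyclic of order 2)

x^2 + 1311 is irreducible over Q since -1311 is not a rational square. The splitting field Q(sqrt(-1311)) has degree 2 over Q, and its unique nontrivial automorphism is sqrt(-1311) ↦ -sqrt(-1311). Hence Gal(Q(sqrt(-1311))/Q) = Z/2Z.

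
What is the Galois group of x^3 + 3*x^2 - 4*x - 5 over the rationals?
Gal(K/Q) = S_3 (symmetric group of order 6)

Compute the discriminant of x^3 + (3)*x^2 + (-4)*x + (-5): Δ = 1345. Since Δ is not a rational square, the Galois group is not contained in A_3; it must be the full S_3 (irreducibility of the cubic rules out anything smaller).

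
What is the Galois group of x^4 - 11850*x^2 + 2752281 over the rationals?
Gal(K/Q) = Z/2Z (cyclic of order 2)

f factors as (x^2 - 11613)(x^2 - 237), so the splitting field is K = Q(sqrt(11613), sqrt(237)). The squarefree part of 11613 is 237 and the squarefree part of 237 is also 237, so sqrt(11613) and sqrt(237) are both rational multiples of sqrt(237). Hence Q(sqrt(11613)) = Q(sqrt(237)) = Q(sqrt(237)), and the splitting field collapses to a single degree-2 extension with Galois group Z/2Z.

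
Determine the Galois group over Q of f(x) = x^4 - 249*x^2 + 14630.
Gal(K/Q) = V_4 (Klein four-group, Z/2Z × Z/2Z)

f factors as (x^2 - 95)(x^2 - 154), so the splitting field is K = Q(sqrt(95), sqrt(154)). The elements 95, 154, 14630 are all non-squares in Q, so sqrt(95) and sqrt(154) generate independent quadratic extensions. Thus [K:Q] = 4 and Gal(K/Q) is generated by the two order-2 automorphisms sqrt(95) ↦ -sqrt(95) and sqrt(154) ↦ -sqrt(154), giving V_4.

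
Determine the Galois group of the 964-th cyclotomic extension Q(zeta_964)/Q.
|Gal(Q(zeta_964)/Q)| = phi(964) = 480; group ≅ (Z/964Z)^* ≅ Z/2Z × Z/240Z

The n-th cyclotomic polynomial Φ_964(x) is the minimal polynomial of zeta_964 over Q and has degree phi(964) = 480. So Q(zeta_964) is a degree-480 Galois extension with Galois group (Z/964Z)^*. By CRT, (Z/964Z)^* ≅ (Z/4Z)^* × (Z/241Z)^*. Each prime-power unit group is (Z/4Z)^* ≅ Z/2Z; (Z/241Z)^* ≅ Z/240Z. Hence Gal(Q(zeta_964)/Q) ≅ Z/2Z × Z/240Z.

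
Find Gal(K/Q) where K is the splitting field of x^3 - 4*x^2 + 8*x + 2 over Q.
Gal(K/Q) = S_3 (symmetric group of order 6)

Compute the discriminant of x^3 + (-4)*x^2 + (8)*x + (2): Δ = -1772. Since Δ is not a rational square, the Galois group is not contained in A_3; it must be the full S_3 (irreducibility of the cubic rules out anything smaller).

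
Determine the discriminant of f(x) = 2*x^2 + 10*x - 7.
Δ = 156

For a quadratic a x^2 + b x + c the discriminant is Δ = b^2 - 4ac = (10)^2 - 4*(2)*(-7) = 100 - (-56) = 156.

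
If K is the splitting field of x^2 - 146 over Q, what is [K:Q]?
[K:Q] = 2

The polynomial x^2 - 146 is irreducible over Q since 146 is not a perfect square. Its splitting field is Q(sqrt(146)), which has degree 2 over Q.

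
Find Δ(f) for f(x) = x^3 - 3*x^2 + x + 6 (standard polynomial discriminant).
Δ = -643

For x^3 + a x^2 + b x + c the discriminant is Δ = 18 a b c - 4 a^3 c + a^2 b^2 - 4 b^3 - 27 c^2.
Plug a = -3, b = 1, c = 6:
  18*(-3)*(1)*(6) - 4*(-3)^3*(6) + (-3)^2*(1)^2 - 4*(1)^3 - 27*(6)^2
  = -324 + (648) + 9 + (-4) + (-972)
  = -643.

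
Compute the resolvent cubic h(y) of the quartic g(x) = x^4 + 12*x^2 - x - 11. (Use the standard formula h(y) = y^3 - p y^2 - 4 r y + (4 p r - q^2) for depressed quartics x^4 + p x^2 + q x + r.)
h(y) = y^3 - 12*y^2 + 44*y - 529

Identify coefficients: p = 12, q = -1, r = -11.
Plug into h(y) = y^3 - p y^2 - 4 r y + (4 p r - q^2):
  h(y) = y^3 - (12) y^2 - 4*(-11) y + (4*(12)*(-11) - (-1)^2)
       = y^3 + (-12) y^2 + (44) y + (-529).
Simplifying: h(y) = y^3 - 12*y^2 + 44*y - 529.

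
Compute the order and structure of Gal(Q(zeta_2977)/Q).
|Gal(Q(zeta_2977)/Q)| = phi(2977) = 2736; group ≅ (Z/2977Z)^* ≅ Z/12Z × Z/228Z

The n-th cyclotomic polynomial Φ_2977(x) is the minimal polynomial of zeta_2977 over Q and has degree phi(2977) = 2736. So Q(zeta_2977) is a degree-2736 Galois extension with Galois group (Z/2977Z)^*. By CRT, (Z/2977Z)^* ≅ (Z/13Z)^* × (Z/229Z)^*. Each prime-power unit group is (Z/13Z)^* ≅ Z/12Z; (Z/229Z)^* ≅ Z/228Z. Hence Gal(Q(zeta_2977)/Q) ≅ Z/12Z × Z/228Z.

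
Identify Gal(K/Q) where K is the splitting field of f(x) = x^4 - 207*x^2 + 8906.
Gal(K/Q) = V_4 (Klein four-group, Z/2Z × Z/2Z)

f factors as (x^2 - 61)(x^2 - 146), so the splitting field is K = Q(sqrt(61), sqrt(146)). The elements 61, 146, 8906 are all non-squares in Q, so sqrt(61) and sqrt(146) generate independent quadratic extensions. Thus [K:Q] = 4 and Gal(K/Q) is generated by the two order-2 automorphisms sqrt(61) ↦ -sqrt(61) and sqrt(146) ↦ -sqrt(146), giving V_4.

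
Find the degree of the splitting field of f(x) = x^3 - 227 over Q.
[K:Q] = 6

x^3 - 227 has one real root r = 227^(1/3) and two complex roots r*zeta_3, r*zeta_3^2 where zeta_3 = e^(2*pi*i/3). The splitting field is Q(r, zeta_3). [Q(r):Q] = 3 and [Q(zeta_3):Q] = 2 with gcd = 1, so [Q(r, zeta_3):Q] = 3 * 2 = 6.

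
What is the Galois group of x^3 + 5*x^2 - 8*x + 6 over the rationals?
Gal(K/Q) = S_3 (symmetric group of order 6)

Compute the discriminant of x^3 + (5)*x^2 + (-8)*x + (6): Δ = -4644. Since Δ is not a rational square, the Galois group is not contained in A_3; it must be the full S_3 (irreducibility of the cubic rules out anything smaller).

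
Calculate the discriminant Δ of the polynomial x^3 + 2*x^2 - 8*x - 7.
Δ = 3221

For x^3 + a x^2 + b x + c the discriminant is Δ = 18 a b c - 4 a^3 c + a^2 b^2 - 4 b^3 - 27 c^2.
Plug a = 2, b = -8, c = -7:
  18*(2)*(-8)*(-7) - 4*(2)^3*(-7) + (2)^2*(-8)^2 - 4*(-8)^3 - 27*(-7)^2
  = 2016 + (224) + 256 + (2048) + (-1323)
  = 3221.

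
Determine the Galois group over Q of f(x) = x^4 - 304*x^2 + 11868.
Gal(K/Q) = V_4 (Klein four-group, Z/2Z × Z/2Z)

f factors as (x^2 - 258)(x^2 - 46), so the splitting field is K = Q(sqrt(258), sqrt(46)). The elements 258, 46, 11868 are all non-squares in Q, so sqrt(258) and sqrt(46) generate independent quadratic extensions. Thus [K:Q] = 4 and Gal(K/Q) is generated by the two order-2 automorphisms sqrt(258) ↦ -sqrt(258) and sqrt(46) ↦ -sqrt(46), giving V_4.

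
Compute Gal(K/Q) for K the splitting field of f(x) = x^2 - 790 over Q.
Gal(K/Q) = Z/2Z (cyclic of order 2)

x^2 - 790 is irreducible over Q since 790 is not a rational square. The splitting field Q(sqrt(790)) has degree 2 over Q, and its unique nontrivial automorphism is sqrt(790) ↦ -sqrt(790). Hence Gal(Q(sqrt(790))/Q) = Z/2Z.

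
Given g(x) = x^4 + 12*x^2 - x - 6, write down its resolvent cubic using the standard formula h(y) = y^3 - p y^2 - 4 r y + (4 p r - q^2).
h(y) = y^3 - 12*y^2 + 24*y - 289

Identify coefficients: p = 12, q = -1, r = -6.
Plug into h(y) = y^3 - p y^2 - 4 r y + (4 p r - q^2):
  h(y) = y^3 - (12) y^2 - 4*(-6) y + (4*(12)*(-6) - (-1)^2)
       = y^3 + (-12) y^2 + (24) y + (-289).
Simplifying: h(y) = y^3 - 12*y^2 + 24*y - 289.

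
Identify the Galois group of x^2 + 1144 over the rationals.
Gal(K/Q) = Z/2Z (cyclic of order 2)

x^2 + 1144 is irreducible over Q since -1144 is not a rational square. The splitting field Q(sqrt(-1144)) has degree 2 over Q, and its unique nontrivial automorphism is sqrt(-1144) ↦ -sqrt(-1144). Hence Gal(Q(sqrt(-1144))/Q) = Z/2Z.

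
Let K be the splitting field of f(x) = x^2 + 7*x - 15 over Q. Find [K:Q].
[K:Q] = 2

The discriminant of x^2 + (7)*x + (-15) is b^2 - 4c = 49 - (-60) = 109. Since 109 is not a perfect square in Q, the polynomial is irreducible over Q. Its two roots generate a degree-2 extension, so [K:Q] = 2.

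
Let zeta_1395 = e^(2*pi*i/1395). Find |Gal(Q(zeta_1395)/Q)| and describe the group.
|Gal(Q(zeta_1395)/Q)| = phi(1395) = 720; group ≅ (Z/1395Z)^* ≅ Z/4Z × Z/6Z × Z/30Z

The n-th cyclotomic polynomial Φ_1395(x) is the minimal polynomial of zeta_1395 over Q and has degree phi(1395) = 720. So Q(zeta_1395) is a degree-720 Galois extension with Galois group (Z/1395Z)^*. By CRT, (Z/1395Z)^* ≅ (Z/9Z)^* × (Z/5Z)^* × (Z/31Z)^*. Each prime-power unit group is (Z/9Z)^* ≅ Z/6Z; (Z/5Z)^* ≅ Z/4Z; (Z/31Z)^* ≅ Z/30Z. Hence Gal(Q(zeta_1395)/Q) ≅ Z/4Z × Z/6Z × Z/30Z.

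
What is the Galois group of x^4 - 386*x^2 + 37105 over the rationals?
Gal(K/Q) = V_4 (Klein four-group, Z/2Z × Z/2Z)

f factors as (x^2 - 181)(x^2 - 205), so the splitting field is K = Q(sqrt(181), sqrt(205)). The elements 181, 205, 37105 are all non-squares in Q, so sqrt(181) and sqrt(205) generate independent quadratic extensions. Thus [K:Q] = 4 and Gal(K/Q) is generated by the two order-2 automorphisms sqrt(181) ↦ -sqrt(181) and sqrt(205) ↦ -sqrt(205), giving V_4.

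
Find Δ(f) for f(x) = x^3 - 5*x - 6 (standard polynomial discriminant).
Δ = -472

For a depressed cubic x^3 + p x + q the discriminant is Δ = -4 p^3 - 27 q^2 = -4*(-5)^3 - 27*(-6)^2 = 500 - 972 = -472.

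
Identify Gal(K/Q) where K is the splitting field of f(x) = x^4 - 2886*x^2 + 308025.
Gal(K/Q) = Z/2Z (cyclic of order 2)

f factors as (x^2 - 111)(x^2 - 2775), so the splitting field is K = Q(sqrt(111), sqrt(2775)). The squarefree part of 111 is 111 and the squarefree part of 2775 is also 111, so sqrt(111) and sqrt(2775) are both rational multiples of sqrt(111). Hence Q(sqrt(111)) = Q(sqrt(2775)) = Q(sqrt(111)), and the splitting field collapses to a single degree-2 extension with Galois group Z/2Z.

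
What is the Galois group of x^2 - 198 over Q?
Gal(K/Q) = Z/2Z (cyclic of order 2)

x^2 - 198 is irreducible over Q since 198 is not a rational square. The splitting field Q(sqrt(198)) has degree 2 over Q, and its unique nontrivial automorphism is sqrt(198) ↦ -sqrt(198). Hence Gal(Q(sqrt(198))/Q) = Z/2Z.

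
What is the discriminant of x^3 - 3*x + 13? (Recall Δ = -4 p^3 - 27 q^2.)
Δ = -4455

For a depressed cubic x^3 + p x + q the discriminant is Δ = -4 p^3 - 27 q^2 = -4*(-3)^3 - 27*(13)^2 = 108 - 4563 = -4455.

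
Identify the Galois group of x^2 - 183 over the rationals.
Gal(K/Q) = Z/2Z (cyclic of order 2)

x^2 - 183 is irreducible over Q since 183 is not a rational square. The splitting field Q(sqrt(183)) has degree 2 over Q, and its unique nontrivial automorphism is sqrt(183) ↦ -sqrt(183). Hence Gal(Q(sqrt(183))/Q) = Z/2Z.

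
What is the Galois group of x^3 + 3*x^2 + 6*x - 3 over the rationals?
Gal(K/Q) = S_3 (symmetric group of order 6)

Compute the discriminant of x^3 + (3)*x^2 + (6)*x + (-3): Δ = -1431. Since Δ is not a rational square, the Galois group is not contained in A_3; it must be the full S_3 (irreducibility of the cubic rules out anything smaller).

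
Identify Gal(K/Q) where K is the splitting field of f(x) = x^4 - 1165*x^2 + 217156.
Gal(K/Q) = Z/2Z (cyclic of order 2)

f factors as (x^2 - 932)(x^2 - 233), so the splitting field is K = Q(sqrt(932), sqrt(233)). The squarefree part of 932 is 233 and the squarefree part of 233 is also 233, so sqrt(932) and sqrt(233) are both rational multiples of sqrt(233). Hence Q(sqrt(932)) = Q(sqrt(233)) = Q(sqrt(233)), and the splitting field collapses to a single degree-2 extension with Galois group Z/2Z.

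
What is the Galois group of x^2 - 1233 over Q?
Gal(K/Q) = Z/2Z (cyclic of order 2)

x^2 - 1233 is irreducible over Q since 1233 is not a rational square. The splitting field Q(sqrt(1233)) has degree 2 over Q, and its unique nontrivial automorphism is sqrt(1233) ↦ -sqrt(1233). Hence Gal(Q(sqrt(1233))/Q) = Z/2Z.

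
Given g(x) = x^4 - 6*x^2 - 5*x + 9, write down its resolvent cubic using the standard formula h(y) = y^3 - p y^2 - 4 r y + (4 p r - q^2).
h(y) = y^3 + 6*y^2 - 36*y - 241

Identify coefficients: p = -6, q = -5, r = 9.
Plug into h(y) = y^3 - p y^2 - 4 r y + (4 p r - q^2):
  h(y) = y^3 - (-6) y^2 - 4*(9) y + (4*(-6)*(9) - (-5)^2)
       = y^3 + (6) y^2 + (-36) y + (-241).
Simplifying: h(y) = y^3 + 6*y^2 - 36*y - 241.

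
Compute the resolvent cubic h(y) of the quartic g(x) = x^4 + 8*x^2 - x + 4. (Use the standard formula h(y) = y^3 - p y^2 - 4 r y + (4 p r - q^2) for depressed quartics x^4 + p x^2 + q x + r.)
h(y) = y^3 - 8*y^2 - 16*y + 127

Identify coefficients: p = 8, q = -1, r = 4.
Plug into h(y) = y^3 - p y^2 - 4 r y + (4 p r - q^2):
  h(y) = y^3 - (8) y^2 - 4*(4) y + (4*(8)*(4) - (-1)^2)
       = y^3 + (-8) y^2 + (-16) y + (127).
Simplifying: h(y) = y^3 - 8*y^2 - 16*y + 127.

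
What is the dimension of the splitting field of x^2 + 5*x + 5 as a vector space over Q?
[K:Q] = 2

The discriminant of x^2 + (5)*x + (5) is b^2 - 4c = 25 - (20) = 5. Since 5 is not a perfect square in Q, the polynomial is irreducible over Q. Its two roots generate a degree-2 extension, so [K:Q] = 2.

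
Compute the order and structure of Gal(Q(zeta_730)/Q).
|Gal(Q(zeta_730)/Q)| = phi(730) = 288; group ≅ (Z/730Z)^* ≅ Z/4Z × Z/72Z

The n-th cyclotomic polynomial Φ_730(x) is the minimal polynomial of zeta_730 over Q and has degree phi(730) = 288. So Q(zeta_730) is a degree-288 Galois extension with Galois group (Z/730Z)^*. By CRT, (Z/730Z)^* ≅ (Z/2Z)^* × (Z/5Z)^* × (Z/73Z)^*. Each prime-power unit group is (Z/2Z)^* ≅ trivial group (order 1); (Z/5Z)^* ≅ Z/4Z; (Z/73Z)^* ≅ Z/72Z. Hence Gal(Q(zeta_730)/Q) ≅ Z/4Z × Z/72Z.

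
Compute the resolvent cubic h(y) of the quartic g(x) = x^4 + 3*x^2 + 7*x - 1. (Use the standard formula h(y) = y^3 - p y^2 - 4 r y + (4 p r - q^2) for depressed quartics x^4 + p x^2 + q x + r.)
h(y) = y^3 - 3*y^2 + 4*y - 61

Identify coefficients: p = 3, q = 7, r = -1.
Plug into h(y) = y^3 - p y^2 - 4 r y + (4 p r - q^2):
  h(y) = y^3 - (3) y^2 - 4*(-1) y + (4*(3)*(-1) - (7)^2)
       = y^3 + (-3) y^2 + (4) y + (-61).
Simplifying: h(y) = y^3 - 3*y^2 + 4*y - 61.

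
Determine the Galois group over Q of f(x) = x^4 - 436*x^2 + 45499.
Gal(K/Q) = V_4 (Klein four-group, Z/2Z × Z/2Z)

f factors as (x^2 - 263)(x^2 - 173), so the splitting field is K = Q(sqrt(263), sqrt(173)). The elements 263, 173, 45499 are all non-squares in Q, so sqrt(263) and sqrt(173) generate independent quadratic extensions. Thus [K:Q] = 4 and Gal(K/Q) is generated by the two order-2 automorphisms sqrt(263) ↦ -sqrt(263) and sqrt(173) ↦ -sqrt(173), giving V_4.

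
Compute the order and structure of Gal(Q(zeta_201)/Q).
|Gal(Q(zeta_201)/Q)| = phi(201) = 132; group ≅ (Z/201Z)^* ≅ Z/2Z × Z/66Z

The n-th cyclotomic polynomial Φ_201(x) is the minimal polynomial of zeta_201 over Q and has degree phi(201) = 132. So Q(zeta_201) is a degree-132 Galois extension with Galois group (Z/201Z)^*. By CRT, (Z/201Z)^* ≅ (Z/3Z)^* × (Z/67Z)^*. Each prime-power unit group is (Z/3Z)^* ≅ Z/2Z; (Z/67Z)^* ≅ Z/66Z. Hence Gal(Q(zeta_201)/Q) ≅ Z/2Z × Z/66Z.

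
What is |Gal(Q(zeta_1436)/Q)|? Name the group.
|Gal(Q(zeta_1436)/Q)| = phi(1436) = 716; group ≅ (Z/1436Z)^* ≅ Z/2Z × Z/358Z

The n-th cyclotomic polynomial Φ_1436(x) is the minimal polynomial of zeta_1436 over Q and has degree phi(1436) = 716. So Q(zeta_1436) is a degree-716 Galois extension with Galois group (Z/1436Z)^*. By CRT, (Z/1436Z)^* ≅ (Z/4Z)^* × (Z/359Z)^*. Each prime-power unit group is (Z/4Z)^* ≅ Z/2Z; (Z/359Z)^* ≅ Z/358Z. Hence Gal(Q(zeta_1436)/Q) ≅ Z/2Z × Z/358Z.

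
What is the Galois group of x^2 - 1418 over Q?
Gal(K/Q) = Z/2Z (cyclic of order 2)

x^2 - 1418 is irreducible over Q since 1418 is not a rational square. The splitting field Q(sqrt(1418)) has degree 2 over Q, and its unique nontrivial automorphism is sqrt(1418) ↦ -sqrt(1418). Hence Gal(Q(sqrt(1418))/Q) = Z/2Z.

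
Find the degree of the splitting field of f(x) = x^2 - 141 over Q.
[K:Q] = 2

The polynomial x^2 - 141 is irreducible over Q since 141 is not a perfect square. Its splitting field is Q(sqrt(141)), which has degree 2 over Q.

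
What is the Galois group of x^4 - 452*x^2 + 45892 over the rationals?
Gal(K/Q) = V_4 (Klein four-group, Z/2Z × Z/2Z)

f factors as (x^2 - 154)(x^2 - 298), so the splitting field is K = Q(sqrt(154), sqrt(298)). The elements 154, 298, 45892 are all non-squares in Q, so sqrt(154) and sqrt(298) generate independent quadratic extensions. Thus [K:Q] = 4 and Gal(K/Q) is generated by the two order-2 automorphisms sqrt(154) ↦ -sqrt(154) and sqrt(298) ↦ -sqrt(298), giving V_4.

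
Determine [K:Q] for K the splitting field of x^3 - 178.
[K:Q] = 6

x^3 - 178 has one real root r = 178^(1/3) and two complex roots r*zeta_3, r*zeta_3^2 where zeta_3 = e^(2*pi*i/3). The splitting field is Q(r, zeta_3). [Q(r):Q] = 3 and [Q(zeta_3):Q] = 2 with gcd = 1, so [Q(r, zeta_3):Q] = 3 * 2 = 6.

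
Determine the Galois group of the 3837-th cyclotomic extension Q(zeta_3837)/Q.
|Gal(Q(zeta_3837)/Q)| = phi(3837) = 2556; group ≅ (Z/3837Z)^* ≅ Z/2Z × Z/1278Z

The n-th cyclotomic polynomial Φ_3837(x) is the minimal polynomial of zeta_3837 over Q and has degree phi(3837) = 2556. So Q(zeta_3837) is a degree-2556 Galois extension with Galois group (Z/3837Z)^*. By CRT, (Z/3837Z)^* ≅ (Z/3Z)^* × (Z/1279Z)^*. Each prime-power unit group is (Z/3Z)^* ≅ Z/2Z; (Z/1279Z)^* ≅ Z/1278Z. Hence Gal(Q(zeta_3837)/Q) ≅ Z/2Z × Z/1278Z.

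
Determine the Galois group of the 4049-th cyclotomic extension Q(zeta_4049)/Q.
|Gal(Q(zeta_4049)/Q)| = phi(4049) = 4048; group ≅ (Z/4049Z)^* ≅ Z/4048Z

The n-th cyclotomic polynomial Φ_4049(x) is the minimal polynomial of zeta_4049 over Q and has degree phi(4049) = 4048. So Q(zeta_4049) is a degree-4048 Galois extension with Galois group (Z/4049Z)^*. (Z/4049Z)^* is cyclic since 4049 is an odd prime power (or 4). Hence Gal(Q(zeta_4049)/Q) ≅ Z/4048Z.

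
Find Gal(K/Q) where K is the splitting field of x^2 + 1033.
Gal(K/Q) = Z/2Z (cyclic of order 2)

x^2 + 1033 is irreducible over Q since -1033 is not a rational square. The splitting field Q(sqrt(-1033)) has degree 2 over Q, and its unique nontrivial automorphism is sqrt(-1033) ↦ -sqrt(-1033). Hence Gal(Q(sqrt(-1033))/Q) = Z/2Z.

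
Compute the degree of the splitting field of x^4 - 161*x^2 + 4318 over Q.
[K:Q] = 4

f factors as (x^2 - 34)(x^2 - 127); the splitting field is K = Q(sqrt(34), sqrt(127)). Since 34, 127, and 4318 are all non-squares in Q, the three subfields Q(sqrt(34)), Q(sqrt(127)), Q(sqrt(4318)) are distinct degree-2 extensions, so [K:Q] = 4 (Klein four Galois group).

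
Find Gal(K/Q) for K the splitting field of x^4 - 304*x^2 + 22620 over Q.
Gal(K/Q) = V_4 (Klein four-group, Z/2Z × Z/2Z)

f factors as (x^2 - 174)(x^2 - 130), so the splitting field is K = Q(sqrt(174), sqrt(130)). The elements 174, 130, 22620 are all non-squares in Q, so sqrt(174) and sqrt(130) generate independent quadratic extensions. Thus [K:Q] = 4 and Gal(K/Q) is generated by the two order-2 automorphisms sqrt(174) ↦ -sqrt(174) and sqrt(130) ↦ -sqrt(130), giving V_4.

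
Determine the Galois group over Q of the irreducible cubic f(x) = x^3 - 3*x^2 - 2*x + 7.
Gal(K/Q) = S_3 (symmetric group of order 6)

Compute the discriminant of x^3 + (-3)*x^2 + (-2)*x + (7): Δ = 257. Since Δ is not a rational square, the Galois group is not contained in A_3; it must be the full S_3 (irreducibility of the cubic rules out anything smaller).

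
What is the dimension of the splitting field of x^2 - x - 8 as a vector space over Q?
[K:Q] = 2

The discriminant of x^2 + (-1)*x + (-8) is b^2 - 4c = 1 - (-32) = 33. Since 33 is not a perfect square in Q, the polynomial is irreducible over Q. Its two roots generate a degree-2 extension, so [K:Q] = 2.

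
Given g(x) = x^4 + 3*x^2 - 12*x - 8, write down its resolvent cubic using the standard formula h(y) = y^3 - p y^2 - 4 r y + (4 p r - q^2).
h(y) = y^3 - 3*y^2 + 32*y - 240

Identify coefficients: p = 3, q = -12, r = -8.
Plug into h(y) = y^3 - p y^2 - 4 r y + (4 p r - q^2):
  h(y) = y^3 - (3) y^2 - 4*(-8) y + (4*(3)*(-8) - (-12)^2)
       = y^3 + (-3) y^2 + (32) y + (-240).
Simplifying: h(y) = y^3 - 3*y^2 + 32*y - 240.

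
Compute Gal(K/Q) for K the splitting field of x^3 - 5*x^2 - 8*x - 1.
Gal(K/Q) = A_3 (cyclic of order 3)

Compute the discriminant of x^3 + (-5)*x^2 + (-8)*x + (-1): Δ = 2401. Since Δ is a perfect square (Δ = 49^2), the Galois group is contained in A_3. Irreducibility forces the group to be transitive on three roots, so Gal = A_3.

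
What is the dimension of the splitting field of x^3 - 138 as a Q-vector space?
[K:Q] = 6

x^3 - 138 has one real root r = 138^(1/3) and two complex roots r*zeta_3, r*zeta_3^2 where zeta_3 = e^(2*pi*i/3). The splitting field is Q(r, zeta_3). [Q(r):Q] = 3 and [Q(zeta_3):Q] = 2 with gcd = 1, so [Q(r, zeta_3):Q] = 3 * 2 = 6.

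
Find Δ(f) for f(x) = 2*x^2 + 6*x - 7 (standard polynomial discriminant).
Δ = 92

For a quadratic a x^2 + b x + c the discriminant is Δ = b^2 - 4ac = (6)^2 - 4*(2)*(-7) = 36 - (-56) = 92.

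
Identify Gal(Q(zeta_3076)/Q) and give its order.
|Gal(Q(zeta_3076)/Q)| = phi(3076) = 1536; group ≅ (Z/3076Z)^* ≅ Z/2Z × Z/768Z

The n-th cyclotomic polynomial Φ_3076(x) is the minimal polynomial of zeta_3076 over Q and has degree phi(3076) = 1536. So Q(zeta_3076) is a degree-1536 Galois extension with Galois group (Z/3076Z)^*. By CRT, (Z/3076Z)^* ≅ (Z/4Z)^* × (Z/769Z)^*. Each prime-power unit group is (Z/4Z)^* ≅ Z/2Z; (Z/769Z)^* ≅ Z/768Z. Hence Gal(Q(zeta_3076)/Q) ≅ Z/2Z × Z/768Z.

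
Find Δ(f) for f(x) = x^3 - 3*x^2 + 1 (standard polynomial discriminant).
Δ = 81

For x^3 + a x^2 + b x + c the discriminant is Δ = 18 a b c - 4 a^3 c + a^2 b^2 - 4 b^3 - 27 c^2.
Plug a = -3, b = 0, c = 1:
  18*(-3)*(0)*(1) - 4*(-3)^3*(1) + (-3)^2*(0)^2 - 4*(0)^3 - 27*(1)^2
  = 0 + (108) + 0 + (0) + (-27)
  = 81.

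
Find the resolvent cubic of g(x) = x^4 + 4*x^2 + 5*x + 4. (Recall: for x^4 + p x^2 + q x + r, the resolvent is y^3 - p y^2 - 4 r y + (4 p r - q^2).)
h(y) = y^3 - 4*y^2 - 16*y + 39

Identify coefficients: p = 4, q = 5, r = 4.
Plug into h(y) = y^3 - p y^2 - 4 r y + (4 p r - q^2):
  h(y) = y^3 - (4) y^2 - 4*(4) y + (4*(4)*(4) - (5)^2)
       = y^3 + (-4) y^2 + (-16) y + (39).
Simplifying: h(y) = y^3 - 4*y^2 - 16*y + 39.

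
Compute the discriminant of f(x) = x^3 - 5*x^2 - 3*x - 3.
Δ = -2220

For x^3 + a x^2 + b x + c the discriminant is Δ = 18 a b c - 4 a^3 c + a^2 b^2 - 4 b^3 - 27 c^2.
Plug a = -5, b = -3, c = -3:
  18*(-5)*(-3)*(-3) - 4*(-5)^3*(-3) + (-5)^2*(-3)^2 - 4*(-3)^3 - 27*(-3)^2
  = -810 + (-1500) + 225 + (108) + (-243)
  = -2220.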